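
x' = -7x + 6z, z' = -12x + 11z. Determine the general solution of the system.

Coefficient matrix A = [[-7, 6], [-12, 11]].
Characteristic polynomial det(A - λI) = λ^2 - 4λ - 5 = 0.
Eigenvalues λ = -1, 5.
For λ=-1: (A-λI) row 1 is [-6, 6], so an eigenvector is (1, 1).
For λ=5: (A-λI) row 1 is [-12, 6], so an eigenvector is (1, 2).
General solution: K_1e^(-t)(1,1) + K_2e^(5t)(1,2).

x(t) = K_1e^(-t) + K_2e^(5t), z(t) = K_1e^(-t) + 2K_2e^(5t)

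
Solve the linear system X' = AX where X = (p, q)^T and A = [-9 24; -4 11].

p(t) = -2C_1e^(3t) + 3C_2e^(-t), q(t) = -C_1e^(3t) + C_2e^(-t)

Coefficient matrix A = [[-9, 24], [-4, 11]].
Characteristic polynomial det(A - λI) = λ^2 - 2λ - 3 = 0.
Eigenvalues λ = 3, -1.
For λ=3: (A-λI) row 1 is [-12, 24], so an eigenvector is (-2, -1).
For λ=-1: (A-λI) row 1 is [-8, 24], so an eigenvector is (3, 1).
General solution: C_1e^(3t)(-2,-1) + C_2e^(-t)(3,1).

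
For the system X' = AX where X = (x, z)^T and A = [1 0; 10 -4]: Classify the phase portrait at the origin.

A = [[1,0],[10,-4]]; det(A-λI) = λ^2 + 3λ - 4.
λ = -4, 1: opposite signs.

saddle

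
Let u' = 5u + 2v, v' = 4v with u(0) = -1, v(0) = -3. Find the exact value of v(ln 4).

A = [[5,2],[0,4]]; eigenvalues λ = 5, 4.
Eigenvectors: (1,0) for λ=5, (2,-1) for λ=4.
From the initial condition, c_1 = -7, c_2 = 3.
v(ln 4) = (-7)(4^5)(0) + (3)(4^4)(-1) = -768.

-768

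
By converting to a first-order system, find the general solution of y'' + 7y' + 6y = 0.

Let x_1 = y, x_2 = y'. Then x_1' = x_2 and x_2' = -6x_1 - 7x_2.
A = [[0,1],[-6,-7]]; det(A-λI) = λ^2 + 7λ + 6.
Eigenvalues λ = -1, -6 with eigenvectors (1,-1), (1,-6).

y(t) = C_1e^(-t) + C_2e^(-6t)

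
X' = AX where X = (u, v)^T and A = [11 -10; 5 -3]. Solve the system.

Coefficient matrix A = [[11, -10], [5, -3]].
Characteristic polynomial det(A - λI) = λ^2 - 8λ + 17 = 0.
Eigenvalues λ = 4 ± i (complex conjugate pair).
For λ=4+i: an eigenvector is (-1,-1) - i(3,2) = (-1 - 3i, -1 - 2i).
A real fundamental pair from Re and Im of e^((4+i)t)v: X_1 = e^(4t)(cos(t)·(-1,-1) + sin(t)·(3,2)), X_2 = e^(4t)(sin(t)·(-1,-1) - cos(t)·(3,2)).
General solution: c_1X_1 + c_2X_2.

u(t) = 3c_1e^(4t)sin(t) - c_1e^(4t)cos(t) - c_2e^(4t)sin(t) - 3c_2e^(4t)cos(t), v(t) = 2c_1e^(4t)sin(t) - c_1e^(4t)cos(t) - c_2e^(4t)sin(t) - 2c_2e^(4t)cos(t)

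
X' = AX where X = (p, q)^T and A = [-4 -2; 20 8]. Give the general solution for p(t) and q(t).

p(t) = K_1e^(2t)sin(2t) - K_2e^(2t)cos(2t), q(t) = -3K_1e^(2t)sin(2t) - K_1e^(2t)cos(2t) - K_2e^(2t)sin(2t) + 3K_2e^(2t)cos(2t)

Coefficient matrix A = [[-4, -2], [20, 8]].
Characteristic polynomial det(A - λI) = λ^2 - 4λ + 8 = 0.
Eigenvalues λ = 2 ± 2i (complex conjugate pair).
For λ=2+2i: an eigenvector is (0,-1) - i(1,-3) = (0 - i, -1 + 3i).
A real fundamental pair from Re and Im of e^((2+2i)t)v: X_1 = e^(2t)(cos(2t)·(0,-1) + sin(2t)·(1,-3)), X_2 = e^(2t)(sin(2t)·(0,-1) - cos(2t)·(1,-3)).
General solution: K_1X_1 + K_2X_2.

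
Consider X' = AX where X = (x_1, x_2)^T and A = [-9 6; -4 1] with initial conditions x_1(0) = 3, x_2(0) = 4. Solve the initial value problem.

x_1(t) = 6e^(-3t) - 3e^(-5t), x_2(t) = 6e^(-3t) - 2e^(-5t)

Coefficient matrix A = [[-9, 6], [-4, 1]].
Characteristic polynomial det(A - λI) = λ^2 + 8λ + 15 = 0.
Eigenvalues λ = -5, -3.
For λ=-5: (A-λI) row 1 is [-4, 6], so an eigenvector is (3, 2).
For λ=-3: (A-λI) row 1 is [-6, 6], so an eigenvector is (-1, -1).
General solution: c_1e^(-5t)(3,2) + c_2e^(-3t)(-1,-1).
Applying x_1(0)=3, x_2(0)=4 gives c_1=-1, c_2=-6.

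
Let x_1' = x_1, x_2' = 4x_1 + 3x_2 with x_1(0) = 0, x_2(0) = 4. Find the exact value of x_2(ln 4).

A = [[1,0],[4,3]]; eigenvalues λ = 1, 3.
Eigenvectors: (1,-2) for λ=1, (0,1) for λ=3.
From the initial condition, c_1 = 0, c_2 = 4.
x_2(ln 4) = (0)(4^1)(-2) + (4)(4^3)(1) = 256.

256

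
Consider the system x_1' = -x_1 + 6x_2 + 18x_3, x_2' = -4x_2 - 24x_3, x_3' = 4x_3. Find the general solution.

Coefficient matrix A = [[-1, 6, 18], [0, -4, -24], [0, 0, 4]].
det(A - λI) = 0 gives eigenvalues λ = -4, -1, 4.
For λ=-4: eigenvector (2,-1,0).
For λ=-1: eigenvector (1,0,0).
For λ=4: eigenvector (0,-3,1).
General solution: C_1e^(-4t)(2,-1,0) + C_2e^(-t)(1,0,0) + C_3e^(4t)(0,-3,1).

x_1(t) = 2C_1e^(-4t) + C_2e^(-t), x_2(t) = -C_1e^(-4t) - 3C_3e^(4t), x_3(t) = C_3e^(4t)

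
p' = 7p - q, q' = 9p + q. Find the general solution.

Coefficient matrix A = [[7, -1], [9, 1]].
Characteristic polynomial det(A - λI) = λ^2 - 8λ + 16 = 0.
Single eigenvalue λ = 4 with algebraic multiplicity 2.
Eigenvector v = (-1,-3); generalized eigenvector w with (A-λI)w=v is (0,1).
General solution: e^(4t)[c_1·v + c_2·(t·v + w)].

p(t) = -c_1e^(4t) - c_2te^(4t), q(t) = -3c_1e^(4t) - 3c_2te^(4t) + c_2e^(4t)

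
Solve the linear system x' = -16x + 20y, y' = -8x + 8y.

Coefficient matrix A = [[-16, 20], [-8, 8]].
Characteristic polynomial det(A - λI) = λ^2 + 8λ + 32 = 0.
Eigenvalues λ = -4 ± 4i (complex conjugate pair).
For λ=-4+4i: an eigenvector is (2,1) - i(-1,-1) = (2 + i, 1 + i).
A real fundamental pair from Re and Im of e^((-4+4i)t)v: X_1 = e^(-4t)(cos(4t)·(2,1) + sin(4t)·(-1,-1)), X_2 = e^(-4t)(sin(4t)·(2,1) - cos(4t)·(-1,-1)).
General solution: c_1X_1 + c_2X_2.

x(t) = -c_1e^(-4t)sin(4t) + 2c_1e^(-4t)cos(4t) + 2c_2e^(-4t)sin(4t) + c_2e^(-4t)cos(4t), y(t) = -c_1e^(-4t)sin(4t) + c_1e^(-4t)cos(4t) + c_2e^(-4t)sin(4t) + c_2e^(-4t)cos(4t)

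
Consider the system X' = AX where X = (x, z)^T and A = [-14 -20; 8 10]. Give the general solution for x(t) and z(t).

Coefficient matrix A = [[-14, -20], [8, 10]].
Characteristic polynomial det(A - λI) = λ^2 + 4λ + 20 = 0.
Eigenvalues λ = -2 ± 4i (complex conjugate pair).
For λ=-2+4i: an eigenvector is (-1,1) - i(-2,1) = (-1 + 2i, 1 - i).
A real fundamental pair from Re and Im of e^((-2+4i)t)v: X_1 = e^(-2t)(cos(4t)·(-1,1) + sin(4t)·(-2,1)), X_2 = e^(-2t)(sin(4t)·(-1,1) - cos(4t)·(-2,1)).
General solution: C_1X_1 + C_2X_2.

x(t) = -2C_1e^(-2t)sin(4t) - C_1e^(-2t)cos(4t) - C_2e^(-2t)sin(4t) + 2C_2e^(-2t)cos(4t), z(t) = C_1e^(-2t)sin(4t) + C_1e^(-2t)cos(4t) + C_2e^(-2t)sin(4t) - C_2e^(-2t)cos(4t)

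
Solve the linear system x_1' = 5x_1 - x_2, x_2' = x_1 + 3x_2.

Coefficient matrix A = [[5, -1], [1, 3]].
Characteristic polynomial det(A - λI) = λ^2 - 8λ + 16 = 0.
Single eigenvalue λ = 4 with algebraic multiplicity 2.
Eigenvector v = (1,1); generalized eigenvector w with (A-λI)w=v is (-1,-2).
General solution: e^(4t)[c_1·v + c_2·(t·v + w)].

x_1(t) = c_1e^(4t) + c_2te^(4t) - c_2e^(4t), x_2(t) = c_1e^(4t) + c_2te^(4t) - 2c_2e^(4t)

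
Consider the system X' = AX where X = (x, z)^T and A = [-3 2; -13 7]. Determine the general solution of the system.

x(t) = C_1e^(2t)sin(t) - C_1e^(2t)cos(t) - C_2e^(2t)sin(t) - C_2e^(2t)cos(t), z(t) = 3C_1e^(2t)sin(t) - 2C_1e^(2t)cos(t) - 2C_2e^(2t)sin(t) - 3C_2e^(2t)cos(t)

Coefficient matrix A = [[-3, 2], [-13, 7]].
Characteristic polynomial det(A - λI) = λ^2 - 4λ + 5 = 0.
Eigenvalues λ = 2 ± i (complex conjugate pair).
For λ=2+i: an eigenvector is (-1,-2) - i(1,3) = (-1 - i, -2 - 3i).
A real fundamental pair from Re and Im of e^((2+i)t)v: X_1 = e^(2t)(cos(t)·(-1,-2) + sin(t)·(1,3)), X_2 = e^(2t)(sin(t)·(-1,-2) - cos(t)·(1,3)).
General solution: C_1X_1 + C_2X_2.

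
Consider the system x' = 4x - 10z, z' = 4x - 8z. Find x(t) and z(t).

x(t) = C_1e^(-2t)sin(2t) + 2C_1e^(-2t)cos(2t) + 2C_2e^(-2t)sin(2t) - C_2e^(-2t)cos(2t), z(t) = C_1e^(-2t)sin(2t) + C_1e^(-2t)cos(2t) + C_2e^(-2t)sin(2t) - C_2e^(-2t)cos(2t)

Coefficient matrix A = [[4, -10], [4, -8]].
Characteristic polynomial det(A - λI) = λ^2 + 4λ + 8 = 0.
Eigenvalues λ = -2 ± 2i (complex conjugate pair).
For λ=-2+2i: an eigenvector is (2,1) - i(1,1) = (2 - i, 1 - i).
A real fundamental pair from Re and Im of e^((-2+2i)t)v: X_1 = e^(-2t)(cos(2t)·(2,1) + sin(2t)·(1,1)), X_2 = e^(-2t)(sin(2t)·(2,1) - cos(2t)·(1,1)).
General solution: C_1X_1 + C_2X_2.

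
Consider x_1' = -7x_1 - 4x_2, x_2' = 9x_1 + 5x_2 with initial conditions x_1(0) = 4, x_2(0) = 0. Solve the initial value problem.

Coefficient matrix A = [[-7, -4], [9, 5]].
Characteristic polynomial det(A - λI) = λ^2 + 2λ + 1 = 0.
Single eigenvalue λ = -1 with algebraic multiplicity 2.
Eigenvector v = (2,-3); generalized eigenvector w with (A-λI)w=v is (-1,1).
General solution: e^(-t)[K_1·v + K_2·(t·v + w)].
Applying x_1(0)=4, x_2(0)=0 gives K_1=-4, K_2=-12.

x_1(t) = -24te^(-t) + 4e^(-t), x_2(t) = 36te^(-t)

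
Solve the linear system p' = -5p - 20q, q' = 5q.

p(t) = 2K_1e^(5t) + K_2e^(-5t), q(t) = -K_1e^(5t)

Coefficient matrix A = [[-5, -20], [0, 5]].
Characteristic polynomial det(A - λI) = λ^2 - 25 = 0.
Eigenvalues λ = 5, -5.
For λ=5: (A-λI) row 1 is [-10, -20], so an eigenvector is (2, -1).
For λ=-5: (A-λI) row 1 is [0, -20], so an eigenvector is (1, 0).
General solution: K_1e^(5t)(2,-1) + K_2e^(-5t)(1,0).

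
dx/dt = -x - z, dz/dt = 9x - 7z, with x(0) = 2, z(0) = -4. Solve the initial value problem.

Coefficient matrix A = [[-1, -1], [9, -7]].
Characteristic polynomial det(A - λI) = λ^2 + 8λ + 16 = 0.
Single eigenvalue λ = -4 with algebraic multiplicity 2.
Eigenvector v = (1,3); generalized eigenvector w with (A-λI)w=v is (0,-1).
General solution: e^(-4t)[c_1·v + c_2·(t·v + w)].
Applying x(0)=2, z(0)=-4 gives c_1=2, c_2=10.

x(t) = 10te^(-4t) + 2e^(-4t), z(t) = 30te^(-4t) - 4e^(-4t)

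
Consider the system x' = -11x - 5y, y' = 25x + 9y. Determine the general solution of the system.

Coefficient matrix A = [[-11, -5], [25, 9]].
Characteristic polynomial det(A - λI) = λ^2 + 2λ + 26 = 0.
Eigenvalues λ = -1 ± 5i (complex conjugate pair).
For λ=-1+5i: an eigenvector is (0,-1) - i(1,-2) = (0 - i, -1 + 2i).
A real fundamental pair from Re and Im of e^((-1+5i)t)v: X_1 = e^(-t)(cos(5t)·(0,-1) + sin(5t)·(1,-2)), X_2 = e^(-t)(sin(5t)·(0,-1) - cos(5t)·(1,-2)).
General solution: K_1X_1 + K_2X_2.

x(t) = K_1e^(-t)sin(5t) - K_2e^(-t)cos(5t), y(t) = -2K_1e^(-t)sin(5t) - K_1e^(-t)cos(5t) - K_2e^(-t)sin(5t) + 2K_2e^(-t)cos(5t)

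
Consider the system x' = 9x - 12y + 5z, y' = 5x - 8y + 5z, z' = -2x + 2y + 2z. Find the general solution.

x(t) = c_1e^(2t) + c_2e^(-3t) + c_3e^(4t), y(t) = c_1e^(2t) + c_2e^(-3t), z(t) = c_1e^(2t) - c_3e^(4t)

Coefficient matrix A = [[9, -12, 5], [5, -8, 5], [-2, 2, 2]].
det(A - λI) = 0 gives eigenvalues λ = 2, -3, 4.
For λ=2: eigenvector (1,1,1).
For λ=-3: eigenvector (1,1,0).
For λ=4: eigenvector (1,0,-1).
General solution: c_1e^(2t)(1,1,1) + c_2e^(-3t)(1,1,0) + c_3e^(4t)(1,0,-1).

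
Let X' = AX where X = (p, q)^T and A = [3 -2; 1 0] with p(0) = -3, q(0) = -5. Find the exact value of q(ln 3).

A = [[3,-2],[1,0]]; eigenvalues λ = 2, 1.
Eigenvectors: (2,1) for λ=2, (-1,-1) for λ=1.
From the initial condition, c_1 = 2, c_2 = 7.
q(ln 3) = (2)(3^2)(1) + (7)(3^1)(-1) = -3.

-3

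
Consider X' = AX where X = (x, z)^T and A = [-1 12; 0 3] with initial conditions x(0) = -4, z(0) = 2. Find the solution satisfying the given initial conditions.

x(t) = 6e^(3t) - 10e^(-t), z(t) = 2e^(3t)

Coefficient matrix A = [[-1, 12], [0, 3]].
Characteristic polynomial det(A - λI) = λ^2 - 2λ - 3 = 0.
Eigenvalues λ = -1, 3.
For λ=-1: (A-λI) row 1 is [0, 12], so an eigenvector is (-1, 0).
For λ=3: (A-λI) row 1 is [-4, 12], so an eigenvector is (-3, -1).
General solution: K_1e^(-t)(-1,0) + K_2e^(3t)(-3,-1).
Applying x(0)=-4, z(0)=2 gives K_1=10, K_2=-2.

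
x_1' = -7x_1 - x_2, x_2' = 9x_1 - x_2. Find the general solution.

Coefficient matrix A = [[-7, -1], [9, -1]].
Characteristic polynomial det(A - λI) = λ^2 + 8λ + 16 = 0.
Single eigenvalue λ = -4 with algebraic multiplicity 2.
Eigenvector v = (-1,3); generalized eigenvector w with (A-λI)w=v is (1,-2).
General solution: e^(-4t)[K_1·v + K_2·(t·v + w)].

x_1(t) = -K_1e^(-4t) - K_2te^(-4t) + K_2e^(-4t), x_2(t) = 3K_1e^(-4t) + 3K_2te^(-4t) - 2K_2e^(-4t)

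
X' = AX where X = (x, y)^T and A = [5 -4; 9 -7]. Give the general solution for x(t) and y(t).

Coefficient matrix A = [[5, -4], [9, -7]].
Characteristic polynomial det(A - λI) = λ^2 + 2λ + 1 = 0.
Single eigenvalue λ = -1 with algebraic multiplicity 2.
Eigenvector v = (2,3); generalized eigenvector w with (A-λI)w=v is (-1,-2).
General solution: e^(-t)[K_1·v + K_2·(t·v + w)].

x(t) = 2K_1e^(-t) + 2K_2te^(-t) - K_2e^(-t), y(t) = 3K_1e^(-t) + 3K_2te^(-t) - 2K_2e^(-t)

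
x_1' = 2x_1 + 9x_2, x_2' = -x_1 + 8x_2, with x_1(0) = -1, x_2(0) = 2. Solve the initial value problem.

x_1(t) = 21te^(5t) - e^(5t), x_2(t) = 7te^(5t) + 2e^(5t)

Coefficient matrix A = [[2, 9], [-1, 8]].
Characteristic polynomial det(A - λI) = λ^2 - 10λ + 25 = 0.
Single eigenvalue λ = 5 with algebraic multiplicity 2.
Eigenvector v = (-3,-1); generalized eigenvector w with (A-λI)w=v is (1,0).
General solution: e^(5t)[c_1·v + c_2·(t·v + w)].
Applying x_1(0)=-1, x_2(0)=2 gives c_1=-2, c_2=-7.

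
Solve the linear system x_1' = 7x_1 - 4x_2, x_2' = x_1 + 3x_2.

Coefficient matrix A = [[7, -4], [1, 3]].
Characteristic polynomial det(A - λI) = λ^2 - 10λ + 25 = 0.
Single eigenvalue λ = 5 with algebraic multiplicity 2.
Eigenvector v = (2,1); generalized eigenvector w with (A-λI)w=v is (1,0).
General solution: e^(5t)[c_1·v + c_2·(t·v + w)].

x_1(t) = 2c_1e^(5t) + 2c_2te^(5t) + c_2e^(5t), x_2(t) = c_1e^(5t) + c_2te^(5t)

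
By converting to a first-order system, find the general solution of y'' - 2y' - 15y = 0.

Let x_1 = y, x_2 = y'. Then x_1' = x_2 and x_2' = 15x_1 + 2x_2.
A = [[0,1],[15,2]]; det(A-λI) = λ^2 - 2λ - 15.
Eigenvalues λ = 5, -3 with eigenvectors (1,5), (1,-3).

y(t) = K_1e^(5t) + K_2e^(-3t)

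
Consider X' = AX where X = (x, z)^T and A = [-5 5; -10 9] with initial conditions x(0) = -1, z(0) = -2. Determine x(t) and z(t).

Coefficient matrix A = [[-5, 5], [-10, 9]].
Characteristic polynomial det(A - λI) = λ^2 - 4λ + 5 = 0.
Eigenvalues λ = 2 ± i (complex conjugate pair).
For λ=2+i: an eigenvector is (-1,-1) - i(2,3) = (-1 - 2i, -1 - 3i).
A real fundamental pair from Re and Im of e^((2+i)t)v: X_1 = e^(2t)(cos(t)·(-1,-1) + sin(t)·(2,3)), X_2 = e^(2t)(sin(t)·(-1,-1) - cos(t)·(2,3)).
General solution: c_1X_1 + c_2X_2.
Applying x(0)=-1, z(0)=-2 gives c_1=-1, c_2=1.

x(t) = -3e^(2t)sin(t) - e^(2t)cos(t), z(t) = -4e^(2t)sin(t) - 2e^(2t)cos(t)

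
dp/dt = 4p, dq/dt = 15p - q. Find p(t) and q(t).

p(t) = -C_2e^(4t), q(t) = -C_1e^(-t) - 3C_2e^(4t)

Coefficient matrix A = [[4, 0], [15, -1]].
Characteristic polynomial det(A - λI) = λ^2 - 3λ - 4 = 0.
Eigenvalues λ = -1, 4.
For λ=-1: (A-λI) row 1 is [5, 0], so an eigenvector is (0, -1).
For λ=4: (A-λI) row 2 is [15, -5], so an eigenvector is (-1, -3).
General solution: C_1e^(-t)(0,-1) + C_2e^(4t)(-1,-3).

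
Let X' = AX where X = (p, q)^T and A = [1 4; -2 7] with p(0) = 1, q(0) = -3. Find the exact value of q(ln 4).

A = [[1,4],[-2,7]]; eigenvalues λ = 3, 5.
Eigenvectors: (2,1) for λ=3, (1,1) for λ=5.
From the initial condition, c_1 = 4, c_2 = -7.
q(ln 4) = (4)(4^3)(1) + (-7)(4^5)(1) = -6912.

-6912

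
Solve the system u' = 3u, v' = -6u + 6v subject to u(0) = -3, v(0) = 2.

Coefficient matrix A = [[3, 0], [-6, 6]].
Characteristic polynomial det(A - λI) = λ^2 - 9λ + 18 = 0.
Eigenvalues λ = 3, 6.
For λ=3: (A-λI) row 2 is [-6, 3], so an eigenvector is (-1, -2).
For λ=6: (A-λI) row 1 is [-3, 0], so an eigenvector is (0, -1).
General solution: K_1e^(3t)(-1,-2) + K_2e^(6t)(0,-1).
Applying u(0)=-3, v(0)=2 gives K_1=3, K_2=-8.

u(t) = -3e^(3t), v(t) = 8e^(6t) - 6e^(3t)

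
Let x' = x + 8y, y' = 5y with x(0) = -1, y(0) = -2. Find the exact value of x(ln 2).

A = [[1,8],[0,5]]; eigenvalues λ = 1, 5.
Eigenvectors: (1,0) for λ=1, (-2,-1) for λ=5.
From the initial condition, c_1 = 3, c_2 = 2.
x(ln 2) = (3)(2^1)(1) + (2)(2^5)(-2) = -122.

-122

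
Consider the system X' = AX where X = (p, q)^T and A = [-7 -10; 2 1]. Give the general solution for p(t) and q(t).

Coefficient matrix A = [[-7, -10], [2, 1]].
Characteristic polynomial det(A - λI) = λ^2 + 6λ + 13 = 0.
Eigenvalues λ = -3 ± 2i (complex conjugate pair).
For λ=-3+2i: an eigenvector is (2,-1) - i(1,0) = (2 - i, -1).
A real fundamental pair from Re and Im of e^((-3+2i)t)v: X_1 = e^(-3t)(cos(2t)·(2,-1) + sin(2t)·(1,0)), X_2 = e^(-3t)(sin(2t)·(2,-1) - cos(2t)·(1,0)).
General solution: K_1X_1 + K_2X_2.

p(t) = K_1e^(-3t)sin(2t) + 2K_1e^(-3t)cos(2t) + 2K_2e^(-3t)sin(2t) - K_2e^(-3t)cos(2t), q(t) = -K_1e^(-3t)cos(2t) - K_2e^(-3t)sin(2t)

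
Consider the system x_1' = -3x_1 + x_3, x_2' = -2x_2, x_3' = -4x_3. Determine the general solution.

x_1(t) = K_1e^(-3t) - K_2e^(-4t), x_2(t) = K_3e^(-2t), x_3(t) = K_2e^(-4t)

Coefficient matrix A = [[-3, 0, 1], [0, -2, 0], [0, 0, -4]].
det(A - λI) = 0 gives eigenvalues λ = -3, -4, -2.
For λ=-3: eigenvector (1,0,0).
For λ=-4: eigenvector (-1,0,1).
For λ=-2: eigenvector (0,1,0).
General solution: K_1e^(-3t)(1,0,0) + K_2e^(-4t)(-1,0,1) + K_3e^(-2t)(0,1,0).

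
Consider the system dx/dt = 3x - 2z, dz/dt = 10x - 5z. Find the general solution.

x(t) = -c_1e^(-t)sin(2t) + c_2e^(-t)cos(2t), z(t) = -2c_1e^(-t)sin(2t) + c_1e^(-t)cos(2t) + c_2e^(-t)sin(2t) + 2c_2e^(-t)cos(2t)

Coefficient matrix A = [[3, -2], [10, -5]].
Characteristic polynomial det(A - λI) = λ^2 + 2λ + 5 = 0.
Eigenvalues λ = -1 ± 2i (complex conjugate pair).
For λ=-1+2i: an eigenvector is (0,1) - i(-1,-2) = (0 + i, 1 + 2i).
A real fundamental pair from Re and Im of e^((-1+2i)t)v: X_1 = e^(-t)(cos(2t)·(0,1) + sin(2t)·(-1,-2)), X_2 = e^(-t)(sin(2t)·(0,1) - cos(2t)·(-1,-2)).
General solution: c_1X_1 + c_2X_2.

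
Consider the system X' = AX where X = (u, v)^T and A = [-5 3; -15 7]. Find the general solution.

u(t) = -C_1e^(t)sin(3t) + C_2e^(t)cos(3t), v(t) = -2C_1e^(t)sin(3t) - C_1e^(t)cos(3t) - C_2e^(t)sin(3t) + 2C_2e^(t)cos(3t)

Coefficient matrix A = [[-5, 3], [-15, 7]].
Characteristic polynomial det(A - λI) = λ^2 - 2λ + 10 = 0.
Eigenvalues λ = 1 ± 3i (complex conjugate pair).
For λ=1+3i: an eigenvector is (0,-1) - i(-1,-2) = (0 + i, -1 + 2i).
A real fundamental pair from Re and Im of e^((1+3i)t)v: X_1 = e^(t)(cos(3t)·(0,-1) + sin(3t)·(-1,-2)), X_2 = e^(t)(sin(3t)·(0,-1) - cos(3t)·(-1,-2)).
General solution: C_1X_1 + C_2X_2.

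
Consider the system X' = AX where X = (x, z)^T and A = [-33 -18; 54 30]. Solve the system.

Coefficient matrix A = [[-33, -18], [54, 30]].
Characteristic polynomial det(A - λI) = λ^2 + 3λ - 18 = 0.
Eigenvalues λ = -6, 3.
For λ=-6: (A-λI) row 1 is [-27, -18], so an eigenvector is (2, -3).
For λ=3: (A-λI) row 1 is [-36, -18], so an eigenvector is (1, -2).
General solution: c_1e^(-6t)(2,-3) + c_2e^(3t)(1,-2).

x(t) = 2c_1e^(-6t) + c_2e^(3t), z(t) = -3c_1e^(-6t) - 2c_2e^(3t)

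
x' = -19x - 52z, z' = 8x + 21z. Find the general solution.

x(t) = 2c_1e^(t)sin(4t) - 3c_1e^(t)cos(4t) - 3c_2e^(t)sin(4t) - 2c_2e^(t)cos(4t), z(t) = -c_1e^(t)sin(4t) + c_1e^(t)cos(4t) + c_2e^(t)sin(4t) + c_2e^(t)cos(4t)

Coefficient matrix A = [[-19, -52], [8, 21]].
Characteristic polynomial det(A - λI) = λ^2 - 2λ + 17 = 0.
Eigenvalues λ = 1 ± 4i (complex conjugate pair).
For λ=1+4i: an eigenvector is (-3,1) - i(2,-1) = (-3 - 2i, 1 + i).
A real fundamental pair from Re and Im of e^((1+4i)t)v: X_1 = e^(t)(cos(4t)·(-3,1) + sin(4t)·(2,-1)), X_2 = e^(t)(sin(4t)·(-3,1) - cos(4t)·(2,-1)).
General solution: c_1X_1 + c_2X_2.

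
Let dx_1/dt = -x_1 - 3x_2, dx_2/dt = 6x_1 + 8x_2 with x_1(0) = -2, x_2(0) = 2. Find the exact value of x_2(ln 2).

A = [[-1,-3],[6,8]]; eigenvalues λ = 2, 5.
Eigenvectors: (-1,1) for λ=2, (1,-2) for λ=5.
From the initial condition, c_1 = 2, c_2 = 0.
x_2(ln 2) = (2)(2^2)(1) + (0)(2^5)(-2) = 8.

8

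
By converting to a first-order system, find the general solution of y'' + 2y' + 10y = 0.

y(t) = K_1e^(-t)cos(3t) + K_2e^(-t)sin(3t)

Let x_1 = y, x_2 = y'. Then x_1' = x_2 and x_2' = -10x_1 - 2x_2.
A = [[0,1],[-10,-2]]; det(A-λI) = λ^2 + 2λ + 10.
Eigenvalues λ = -1 ± 3i.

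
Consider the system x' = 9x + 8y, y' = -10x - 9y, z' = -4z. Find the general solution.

x(t) = c_1e^(t) - 4c_2e^(-t), y(t) = -c_1e^(t) + 5c_2e^(-t), z(t) = c_3e^(-4t)

Coefficient matrix A = [[9, 8, 0], [-10, -9, 0], [0, 0, -4]].
det(A - λI) = 0 gives eigenvalues λ = 1, -1, -4.
For λ=1: eigenvector (1,-1,0).
For λ=-1: eigenvector (-4,5,0).
For λ=-4: eigenvector (0,0,1).
General solution: c_1e^(t)(1,-1,0) + c_2e^(-t)(-4,5,0) + c_3e^(-4t)(0,0,1).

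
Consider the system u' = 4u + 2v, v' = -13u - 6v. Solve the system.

Coefficient matrix A = [[4, 2], [-13, -6]].
Characteristic polynomial det(A - λI) = λ^2 + 2λ + 2 = 0.
Eigenvalues λ = -1 ± i (complex conjugate pair).
For λ=-1+i: an eigenvector is (1,-2) - i(1,-3) = (1 - i, -2 + 3i).
A real fundamental pair from Re and Im of e^((-1+i)t)v: X_1 = e^(-t)(cos(t)·(1,-2) + sin(t)·(1,-3)), X_2 = e^(-t)(sin(t)·(1,-2) - cos(t)·(1,-3)).
General solution: C_1X_1 + C_2X_2.

u(t) = C_1e^(-t)sin(t) + C_1e^(-t)cos(t) + C_2e^(-t)sin(t) - C_2e^(-t)cos(t), v(t) = -3C_1e^(-t)sin(t) - 2C_1e^(-t)cos(t) - 2C_2e^(-t)sin(t) + 3C_2e^(-t)cos(t)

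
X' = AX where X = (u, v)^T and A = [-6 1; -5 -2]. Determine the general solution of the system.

u(t) = -c_1e^(-4t)cos(t) - c_2e^(-4t)sin(t), v(t) = c_1e^(-4t)sin(t) - 2c_1e^(-4t)cos(t) - 2c_2e^(-4t)sin(t) - c_2e^(-4t)cos(t)

Coefficient matrix A = [[-6, 1], [-5, -2]].
Characteristic polynomial det(A - λI) = λ^2 + 8λ + 17 = 0.
Eigenvalues λ = -4 ± i (complex conjugate pair).
For λ=-4+i: an eigenvector is (-1,-2) - i(0,1) = (-1, -2 - i).
A real fundamental pair from Re and Im of e^((-4+i)t)v: X_1 = e^(-4t)(cos(t)·(-1,-2) + sin(t)·(0,1)), X_2 = e^(-4t)(sin(t)·(-1,-2) - cos(t)·(0,1)).
General solution: c_1X_1 + c_2X_2.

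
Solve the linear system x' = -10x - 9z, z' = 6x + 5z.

x(t) = -K_1e^(-t) - 3K_2e^(-4t), z(t) = K_1e^(-t) + 2K_2e^(-4t)

Coefficient matrix A = [[-10, -9], [6, 5]].
Characteristic polynomial det(A - λI) = λ^2 + 5λ + 4 = 0.
Eigenvalues λ = -1, -4.
For λ=-1: (A-λI) row 1 is [-9, -9], so an eigenvector is (-1, 1).
For λ=-4: (A-λI) row 1 is [-6, -9], so an eigenvector is (-3, 2).
General solution: K_1e^(-t)(-1,1) + K_2e^(-4t)(-3,2).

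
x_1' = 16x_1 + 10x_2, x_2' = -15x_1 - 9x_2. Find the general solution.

Coefficient matrix A = [[16, 10], [-15, -9]].
Characteristic polynomial det(A - λI) = λ^2 - 7λ + 6 = 0.
Eigenvalues λ = 6, 1.
For λ=6: (A-λI) row 1 is [10, 10], so an eigenvector is (1, -1).
For λ=1: (A-λI) row 1 is [15, 10], so an eigenvector is (-2, 3).
General solution: K_1e^(6t)(1,-1) + K_2e^(t)(-2,3).

x_1(t) = K_1e^(6t) - 2K_2e^(t), x_2(t) = -K_1e^(6t) + 3K_2e^(t)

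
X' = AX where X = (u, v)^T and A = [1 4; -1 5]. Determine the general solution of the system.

Coefficient matrix A = [[1, 4], [-1, 5]].
Characteristic polynomial det(A - λI) = λ^2 - 6λ + 9 = 0.
Single eigenvalue λ = 3 with algebraic multiplicity 2.
Eigenvector v = (2,1); generalized eigenvector w with (A-λI)w=v is (-3,-1).
General solution: e^(3t)[K_1·v + K_2·(t·v + w)].

u(t) = 2K_1e^(3t) + 2K_2te^(3t) - 3K_2e^(3t), v(t) = K_1e^(3t) + K_2te^(3t) - K_2e^(3t)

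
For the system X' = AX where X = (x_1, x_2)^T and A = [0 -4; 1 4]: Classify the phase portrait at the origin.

A = [[0,-4],[1,4]]; det(A-λI) = λ^2 - 4λ + 4.
repeated λ = 2 with a single eigenvector.

unstable improper node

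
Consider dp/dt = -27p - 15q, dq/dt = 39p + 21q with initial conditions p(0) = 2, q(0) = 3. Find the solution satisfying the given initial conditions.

p(t) = -31e^(-3t)sin(3t) + 2e^(-3t)cos(3t), q(t) = 50e^(-3t)sin(3t) + 3e^(-3t)cos(3t)

Coefficient matrix A = [[-27, -15], [39, 21]].
Characteristic polynomial det(A - λI) = λ^2 + 6λ + 18 = 0.
Eigenvalues λ = -3 ± 3i (complex conjugate pair).
For λ=-3+3i: an eigenvector is (1,-2) - i(2,-3) = (1 - 2i, -2 + 3i).
A real fundamental pair from Re and Im of e^((-3+3i)t)v: X_1 = e^(-3t)(cos(3t)·(1,-2) + sin(3t)·(2,-3)), X_2 = e^(-3t)(sin(3t)·(1,-2) - cos(3t)·(2,-3)).
General solution: c_1X_1 + c_2X_2.
Applying p(0)=2, q(0)=3 gives c_1=-12, c_2=-7.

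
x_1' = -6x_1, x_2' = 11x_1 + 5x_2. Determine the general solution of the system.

x_1(t) = C_2e^(-6t), x_2(t) = -C_1e^(5t) - C_2e^(-6t)

Coefficient matrix A = [[-6, 0], [11, 5]].
Characteristic polynomial det(A - λI) = λ^2 + λ - 30 = 0.
Eigenvalues λ = 5, -6.
For λ=5: (A-λI) row 1 is [-11, 0], so an eigenvector is (0, -1).
For λ=-6: (A-λI) row 2 is [11, 11], so an eigenvector is (1, -1).
General solution: C_1e^(5t)(0,-1) + C_2e^(-6t)(1,-1).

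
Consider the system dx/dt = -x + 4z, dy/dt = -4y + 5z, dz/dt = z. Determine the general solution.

Coefficient matrix A = [[-1, 0, 4], [0, -4, 5], [0, 0, 1]].
det(A - λI) = 0 gives eigenvalues λ = -4, 1, -1.
For λ=-4: eigenvector (0,-1,0).
For λ=1: eigenvector (2,1,1).
For λ=-1: eigenvector (1,0,0).
General solution: C_1e^(-4t)(0,-1,0) + C_2e^(t)(2,1,1) + C_3e^(-t)(1,0,0).

x(t) = 2C_2e^(t) + C_3e^(-t), y(t) = -C_1e^(-4t) + C_2e^(t), z(t) = C_2e^(t)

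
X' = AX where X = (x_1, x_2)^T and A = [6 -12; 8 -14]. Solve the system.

Coefficient matrix A = [[6, -12], [8, -14]].
Characteristic polynomial det(A - λI) = λ^2 + 8λ + 12 = 0.
Eigenvalues λ = -2, -6.
For λ=-2: (A-λI) row 1 is [8, -12], so an eigenvector is (-3, -2).
For λ=-6: (A-λI) row 1 is [12, -12], so an eigenvector is (1, 1).
General solution: c_1e^(-2t)(-3,-2) + c_2e^(-6t)(1,1).

x_1(t) = -3c_1e^(-2t) + c_2e^(-6t), x_2(t) = -2c_1e^(-2t) + c_2e^(-6t)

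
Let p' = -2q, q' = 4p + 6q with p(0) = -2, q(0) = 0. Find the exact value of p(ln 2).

16

A = [[0,-2],[4,6]]; eigenvalues λ = 4, 2.
Eigenvectors: (1,-2) for λ=4, (-1,1) for λ=2.
From the initial condition, c_1 = 2, c_2 = 4.
p(ln 2) = (2)(2^4)(1) + (4)(2^2)(-1) = 16.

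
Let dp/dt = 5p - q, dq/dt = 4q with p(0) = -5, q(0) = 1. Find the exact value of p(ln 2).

A = [[5,-1],[0,4]]; eigenvalues λ = 5, 4.
Eigenvectors: (-1,0) for λ=5, (1,1) for λ=4.
From the initial condition, c_1 = 6, c_2 = 1.
p(ln 2) = (6)(2^5)(-1) + (1)(2^4)(1) = -176.

-176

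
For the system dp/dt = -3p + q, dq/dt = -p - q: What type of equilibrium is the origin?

A = [[-3,1],[-1,-1]]; det(A-λI) = λ^2 + 4λ + 4.
repeated λ = -2 with a single eigenvector.

stable improper node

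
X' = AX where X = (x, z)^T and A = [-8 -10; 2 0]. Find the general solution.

x(t) = 2K_1e^(-4t)sin(2t) - K_1e^(-4t)cos(2t) - K_2e^(-4t)sin(2t) - 2K_2e^(-4t)cos(2t), z(t) = -K_1e^(-4t)sin(2t) + K_2e^(-4t)cos(2t)

Coefficient matrix A = [[-8, -10], [2, 0]].
Characteristic polynomial det(A - λI) = λ^2 + 8λ + 20 = 0.
Eigenvalues λ = -4 ± 2i (complex conjugate pair).
For λ=-4+2i: an eigenvector is (-1,0) - i(2,-1) = (-1 - 2i, 0 + i).
A real fundamental pair from Re and Im of e^((-4+2i)t)v: X_1 = e^(-4t)(cos(2t)·(-1,0) + sin(2t)·(2,-1)), X_2 = e^(-4t)(sin(2t)·(-1,0) - cos(2t)·(2,-1)).
General solution: K_1X_1 + K_2X_2.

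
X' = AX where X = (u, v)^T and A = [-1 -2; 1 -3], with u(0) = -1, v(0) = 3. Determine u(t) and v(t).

u(t) = -7e^(-2t)sin(t) - e^(-2t)cos(t), v(t) = -4e^(-2t)sin(t) + 3e^(-2t)cos(t)

Coefficient matrix A = [[-1, -2], [1, -3]].
Characteristic polynomial det(A - λI) = λ^2 + 4λ + 5 = 0.
Eigenvalues λ = -2 ± i (complex conjugate pair).
For λ=-2+i: an eigenvector is (-1,-1) - i(1,0) = (-1 - i, -1).
A real fundamental pair from Re and Im of e^((-2+i)t)v: X_1 = e^(-2t)(cos(t)·(-1,-1) + sin(t)·(1,0)), X_2 = e^(-2t)(sin(t)·(-1,-1) - cos(t)·(1,0)).
General solution: K_1X_1 + K_2X_2.
Applying u(0)=-1, v(0)=3 gives K_1=-3, K_2=4.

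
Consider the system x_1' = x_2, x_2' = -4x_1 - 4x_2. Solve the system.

Coefficient matrix A = [[0, 1], [-4, -4]].
Characteristic polynomial det(A - λI) = λ^2 + 4λ + 4 = 0.
Single eigenvalue λ = -2 with algebraic multiplicity 2.
Eigenvector v = (1,-2); generalized eigenvector w with (A-λI)w=v is (1,-1).
General solution: e^(-2t)[K_1·v + K_2·(t·v + w)].

x_1(t) = K_1e^(-2t) + K_2te^(-2t) + K_2e^(-2t), x_2(t) = -2K_1e^(-2t) - 2K_2te^(-2t) - K_2e^(-2t)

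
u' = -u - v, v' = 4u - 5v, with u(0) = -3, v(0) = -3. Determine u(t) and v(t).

Coefficient matrix A = [[-1, -1], [4, -5]].
Characteristic polynomial det(A - λI) = λ^2 + 6λ + 9 = 0.
Single eigenvalue λ = -3 with algebraic multiplicity 2.
Eigenvector v = (-1,-2); generalized eigenvector w with (A-λI)w=v is (0,1).
General solution: e^(-3t)[c_1·v + c_2·(t·v + w)].
Applying u(0)=-3, v(0)=-3 gives c_1=3, c_2=3.

u(t) = -3te^(-3t) - 3e^(-3t), v(t) = -6te^(-3t) - 3e^(-3t)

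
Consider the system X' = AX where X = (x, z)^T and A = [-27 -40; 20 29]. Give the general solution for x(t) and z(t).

x(t) = 3K_1e^(t)sin(4t) + K_1e^(t)cos(4t) + K_2e^(t)sin(4t) - 3K_2e^(t)cos(4t), z(t) = -2K_1e^(t)sin(4t) - K_1e^(t)cos(4t) - K_2e^(t)sin(4t) + 2K_2e^(t)cos(4t)

Coefficient matrix A = [[-27, -40], [20, 29]].
Characteristic polynomial det(A - λI) = λ^2 - 2λ + 17 = 0.
Eigenvalues λ = 1 ± 4i (complex conjugate pair).
For λ=1+4i: an eigenvector is (1,-1) - i(3,-2) = (1 - 3i, -1 + 2i).
A real fundamental pair from Re and Im of e^((1+4i)t)v: X_1 = e^(t)(cos(4t)·(1,-1) + sin(4t)·(3,-2)), X_2 = e^(t)(sin(4t)·(1,-1) - cos(4t)·(3,-2)).
General solution: K_1X_1 + K_2X_2.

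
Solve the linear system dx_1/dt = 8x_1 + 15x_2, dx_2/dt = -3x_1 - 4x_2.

Coefficient matrix A = [[8, 15], [-3, -4]].
Characteristic polynomial det(A - λI) = λ^2 - 4λ + 13 = 0.
Eigenvalues λ = 2 ± 3i (complex conjugate pair).
For λ=2+3i: an eigenvector is (-2,1) - i(1,0) = (-2 - i, 1).
A real fundamental pair from Re and Im of e^((2+3i)t)v: X_1 = e^(2t)(cos(3t)·(-2,1) + sin(3t)·(1,0)), X_2 = e^(2t)(sin(3t)·(-2,1) - cos(3t)·(1,0)).
General solution: K_1X_1 + K_2X_2.

x_1(t) = K_1e^(2t)sin(3t) - 2K_1e^(2t)cos(3t) - 2K_2e^(2t)sin(3t) - K_2e^(2t)cos(3t), x_2(t) = K_1e^(2t)cos(3t) + K_2e^(2t)sin(3t)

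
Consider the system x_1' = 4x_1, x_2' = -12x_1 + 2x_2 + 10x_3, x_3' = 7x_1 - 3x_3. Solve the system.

x_1(t) = C_1e^(4t), x_2(t) = -C_1e^(4t) + C_2e^(2t) - 2C_3e^(-3t), x_3(t) = C_1e^(4t) + C_3e^(-3t)

Coefficient matrix A = [[4, 0, 0], [-12, 2, 10], [7, 0, -3]].
det(A - λI) = 0 gives eigenvalues λ = 4, 2, -3.
For λ=4: eigenvector (1,-1,1).
For λ=2: eigenvector (0,1,0).
For λ=-3: eigenvector (0,-2,1).
General solution: C_1e^(4t)(1,-1,1) + C_2e^(2t)(0,1,0) + C_3e^(-3t)(0,-2,1).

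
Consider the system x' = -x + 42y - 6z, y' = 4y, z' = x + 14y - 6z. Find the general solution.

Coefficient matrix A = [[-1, 42, -6], [0, 4, 0], [1, 14, -6]].
det(A - λI) = 0 gives eigenvalues λ = -4, 4, -3.
For λ=-4: eigenvector (2,0,1).
For λ=4: eigenvector (6,1,2).
For λ=-3: eigenvector (3,0,1).
General solution: c_1e^(-4t)(2,0,1) + c_2e^(4t)(6,1,2) + c_3e^(-3t)(3,0,1).

x(t) = 2c_1e^(-4t) + 6c_2e^(4t) + 3c_3e^(-3t), y(t) = c_2e^(4t), z(t) = c_1e^(-4t) + 2c_2e^(4t) + c_3e^(-3t)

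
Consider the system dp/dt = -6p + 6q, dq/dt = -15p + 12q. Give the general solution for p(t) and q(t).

Coefficient matrix A = [[-6, 6], [-15, 12]].
Characteristic polynomial det(A - λI) = λ^2 - 6λ + 18 = 0.
Eigenvalues λ = 3 ± 3i (complex conjugate pair).
For λ=3+3i: an eigenvector is (1,2) - i(1,1) = (1 - i, 2 - i).
A real fundamental pair from Re and Im of e^((3+3i)t)v: X_1 = e^(3t)(cos(3t)·(1,2) + sin(3t)·(1,1)), X_2 = e^(3t)(sin(3t)·(1,2) - cos(3t)·(1,1)).
General solution: c_1X_1 + c_2X_2.

p(t) = c_1e^(3t)sin(3t) + c_1e^(3t)cos(3t) + c_2e^(3t)sin(3t) - c_2e^(3t)cos(3t), q(t) = c_1e^(3t)sin(3t) + 2c_1e^(3t)cos(3t) + 2c_2e^(3t)sin(3t) - c_2e^(3t)cos(3t)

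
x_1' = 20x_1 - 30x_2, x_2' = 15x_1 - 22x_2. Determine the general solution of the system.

Coefficient matrix A = [[20, -30], [15, -22]].
Characteristic polynomial det(A - λI) = λ^2 + 2λ + 10 = 0.
Eigenvalues λ = -1 ± 3i (complex conjugate pair).
For λ=-1+3i: an eigenvector is (1,1) - i(-3,-2) = (1 + 3i, 1 + 2i).
A real fundamental pair from Re and Im of e^((-1+3i)t)v: X_1 = e^(-t)(cos(3t)·(1,1) + sin(3t)·(-3,-2)), X_2 = e^(-t)(sin(3t)·(1,1) - cos(3t)·(-3,-2)).
General solution: K_1X_1 + K_2X_2.

x_1(t) = -3K_1e^(-t)sin(3t) + K_1e^(-t)cos(3t) + K_2e^(-t)sin(3t) + 3K_2e^(-t)cos(3t), x_2(t) = -2K_1e^(-t)sin(3t) + K_1e^(-t)cos(3t) + K_2e^(-t)sin(3t) + 2K_2e^(-t)cos(3t)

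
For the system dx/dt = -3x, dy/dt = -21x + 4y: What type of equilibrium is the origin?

A = [[-3,0],[-21,4]]; det(A-λI) = λ^2 - λ - 12.
λ = 4, -3: opposite signs.

saddle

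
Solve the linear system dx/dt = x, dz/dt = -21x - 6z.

Coefficient matrix A = [[1, 0], [-21, -6]].
Characteristic polynomial det(A - λI) = λ^2 + 5λ - 6 = 0.
Eigenvalues λ = 1, -6.
For λ=1: (A-λI) row 2 is [-21, -7], so an eigenvector is (1, -3).
For λ=-6: (A-λI) row 1 is [7, 0], so an eigenvector is (0, 1).
General solution: K_1e^(t)(1,-3) + K_2e^(-6t)(0,1).

x(t) = K_1e^(t), z(t) = -3K_1e^(t) + K_2e^(-6t)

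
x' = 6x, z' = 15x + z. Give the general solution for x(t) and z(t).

Coefficient matrix A = [[6, 0], [15, 1]].
Characteristic polynomial det(A - λI) = λ^2 - 7λ + 6 = 0.
Eigenvalues λ = 6, 1.
For λ=6: (A-λI) row 2 is [15, -5], so an eigenvector is (-1, -3).
For λ=1: (A-λI) row 1 is [5, 0], so an eigenvector is (0, 1).
General solution: c_1e^(6t)(-1,-3) + c_2e^(t)(0,1).

x(t) = -c_1e^(6t), z(t) = -3c_1e^(6t) + c_2e^(t)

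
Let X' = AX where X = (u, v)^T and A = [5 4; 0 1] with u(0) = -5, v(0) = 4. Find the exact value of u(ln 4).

A = [[5,4],[0,1]]; eigenvalues λ = 5, 1.
Eigenvectors: (1,0) for λ=5, (1,-1) for λ=1.
From the initial condition, c_1 = -1, c_2 = -4.
u(ln 4) = (-1)(4^5)(1) + (-4)(4^1)(1) = -1040.

-1040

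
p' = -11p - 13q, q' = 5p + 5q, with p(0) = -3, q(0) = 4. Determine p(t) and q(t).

p(t) = -28e^(-3t)sin(t) - 3e^(-3t)cos(t), q(t) = 17e^(-3t)sin(t) + 4e^(-3t)cos(t)

Coefficient matrix A = [[-11, -13], [5, 5]].
Characteristic polynomial det(A - λI) = λ^2 + 6λ + 10 = 0.
Eigenvalues λ = -3 ± i (complex conjugate pair).
For λ=-3+i: an eigenvector is (-2,1) - i(3,-2) = (-2 - 3i, 1 + 2i).
A real fundamental pair from Re and Im of e^((-3+i)t)v: X_1 = e^(-3t)(cos(t)·(-2,1) + sin(t)·(3,-2)), X_2 = e^(-3t)(sin(t)·(-2,1) - cos(t)·(3,-2)).
General solution: C_1X_1 + C_2X_2.
Applying p(0)=-3, q(0)=4 gives C_1=-6, C_2=5.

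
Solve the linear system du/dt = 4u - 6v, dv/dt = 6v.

Coefficient matrix A = [[4, -6], [0, 6]].
Characteristic polynomial det(A - λI) = λ^2 - 10λ + 24 = 0.
Eigenvalues λ = 4, 6.
For λ=4: (A-λI) row 1 is [0, -6], so an eigenvector is (-1, 0).
For λ=6: (A-λI) row 1 is [-2, -6], so an eigenvector is (-3, 1).
General solution: C_1e^(4t)(-1,0) + C_2e^(6t)(-3,1).

u(t) = -C_1e^(4t) - 3C_2e^(6t), v(t) = C_2e^(6t)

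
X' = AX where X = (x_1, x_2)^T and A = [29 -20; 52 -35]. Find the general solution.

Coefficient matrix A = [[29, -20], [52, -35]].
Characteristic polynomial det(A - λI) = λ^2 + 6λ + 25 = 0.
Eigenvalues λ = -3 ± 4i (complex conjugate pair).
For λ=-3+4i: an eigenvector is (2,3) - i(1,2) = (2 - i, 3 - 2i).
A real fundamental pair from Re and Im of e^((-3+4i)t)v: X_1 = e^(-3t)(cos(4t)·(2,3) + sin(4t)·(1,2)), X_2 = e^(-3t)(sin(4t)·(2,3) - cos(4t)·(1,2)).
General solution: C_1X_1 + C_2X_2.

x_1(t) = C_1e^(-3t)sin(4t) + 2C_1e^(-3t)cos(4t) + 2C_2e^(-3t)sin(4t) - C_2e^(-3t)cos(4t), x_2(t) = 2C_1e^(-3t)sin(4t) + 3C_1e^(-3t)cos(4t) + 3C_2e^(-3t)sin(4t) - 2C_2e^(-3t)cos(4t)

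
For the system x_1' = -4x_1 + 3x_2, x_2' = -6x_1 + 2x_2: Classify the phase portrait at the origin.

A = [[-4,3],[-6,2]]; det(A-λI) = λ^2 + 2λ + 10.
λ = -1 ± 3i: negative real part.

stable spiral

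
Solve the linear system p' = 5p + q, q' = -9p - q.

Coefficient matrix A = [[5, 1], [-9, -1]].
Characteristic polynomial det(A - λI) = λ^2 - 4λ + 4 = 0.
Single eigenvalue λ = 2 with algebraic multiplicity 2.
Eigenvector v = (-1,3); generalized eigenvector w with (A-λI)w=v is (0,-1).
General solution: e^(2t)[c_1·v + c_2·(t·v + w)].

p(t) = -c_1e^(2t) - c_2te^(2t), q(t) = 3c_1e^(2t) + 3c_2te^(2t) - c_2e^(2t)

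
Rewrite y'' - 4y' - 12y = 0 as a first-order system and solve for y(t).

Let x_1 = y, x_2 = y'. Then x_1' = x_2 and x_2' = 12x_1 + 4x_2.
A = [[0,1],[12,4]]; det(A-λI) = λ^2 - 4λ - 12.
Eigenvalues λ = -2, 6 with eigenvectors (1,-2), (1,6).

y(t) = c_1e^(-2t) + c_2e^(6t)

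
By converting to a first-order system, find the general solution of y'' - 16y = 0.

Let x_1 = y, x_2 = y'. Then x_1' = x_2 and x_2' = 16x_1.
A = [[0,1],[16,0]]; det(A-λI) = λ^2 - 16.
Eigenvalues λ = 4, -4 with eigenvectors (1,4), (1,-4).

y(t) = C_1e^(4t) + C_2e^(-4t)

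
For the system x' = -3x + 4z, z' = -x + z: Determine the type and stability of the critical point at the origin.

A = [[-3,4],[-1,1]]; det(A-λI) = λ^2 + 2λ + 1.
repeated λ = -1 with a single eigenvector.

stable improper node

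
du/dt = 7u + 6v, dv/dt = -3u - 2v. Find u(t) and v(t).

u(t) = 2C_1e^(4t) - C_2e^(t), v(t) = -C_1e^(4t) + C_2e^(t)

Coefficient matrix A = [[7, 6], [-3, -2]].
Characteristic polynomial det(A - λI) = λ^2 - 5λ + 4 = 0.
Eigenvalues λ = 4, 1.
For λ=4: (A-λI) row 1 is [3, 6], so an eigenvector is (2, -1).
For λ=1: (A-λI) row 1 is [6, 6], so an eigenvector is (-1, 1).
General solution: C_1e^(4t)(2,-1) + C_2e^(t)(-1,1).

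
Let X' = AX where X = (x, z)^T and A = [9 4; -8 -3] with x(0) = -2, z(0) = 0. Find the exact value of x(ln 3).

A = [[9,4],[-8,-3]]; eigenvalues λ = 5, 1.
Eigenvectors: (1,-1) for λ=5, (-1,2) for λ=1.
From the initial condition, c_1 = -4, c_2 = -2.
x(ln 3) = (-4)(3^5)(1) + (-2)(3^1)(-1) = -966.

-966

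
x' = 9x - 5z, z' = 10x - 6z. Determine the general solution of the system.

Coefficient matrix A = [[9, -5], [10, -6]].
Characteristic polynomial det(A - λI) = λ^2 - 3λ - 4 = 0.
Eigenvalues λ = 4, -1.
For λ=4: (A-λI) row 1 is [5, -5], so an eigenvector is (1, 1).
For λ=-1: (A-λI) row 1 is [10, -5], so an eigenvector is (1, 2).
General solution: K_1e^(4t)(1,1) + K_2e^(-t)(1,2).

x(t) = K_1e^(4t) + K_2e^(-t), z(t) = K_1e^(4t) + 2K_2e^(-t)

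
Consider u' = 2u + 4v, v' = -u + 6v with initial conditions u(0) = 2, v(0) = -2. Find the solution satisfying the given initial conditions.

Coefficient matrix A = [[2, 4], [-1, 6]].
Characteristic polynomial det(A - λI) = λ^2 - 8λ + 16 = 0.
Single eigenvalue λ = 4 with algebraic multiplicity 2.
Eigenvector v = (-2,-1); generalized eigenvector w with (A-λI)w=v is (3,1).
General solution: e^(4t)[C_1·v + C_2·(t·v + w)].
Applying u(0)=2, v(0)=-2 gives C_1=8, C_2=6.

u(t) = -12te^(4t) + 2e^(4t), v(t) = -6te^(4t) - 2e^(4t)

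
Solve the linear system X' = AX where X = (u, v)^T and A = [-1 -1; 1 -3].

Coefficient matrix A = [[-1, -1], [1, -3]].
Characteristic polynomial det(A - λI) = λ^2 + 4λ + 4 = 0.
Single eigenvalue λ = -2 with algebraic multiplicity 2.
Eigenvector v = (-1,-1); generalized eigenvector w with (A-λI)w=v is (1,2).
General solution: e^(-2t)[c_1·v + c_2·(t·v + w)].

u(t) = -c_1e^(-2t) - c_2te^(-2t) + c_2e^(-2t), v(t) = -c_1e^(-2t) - c_2te^(-2t) + 2c_2e^(-2t)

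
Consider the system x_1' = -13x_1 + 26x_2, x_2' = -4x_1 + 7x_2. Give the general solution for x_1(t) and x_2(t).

Coefficient matrix A = [[-13, 26], [-4, 7]].
Characteristic polynomial det(A - λI) = λ^2 + 6λ + 13 = 0.
Eigenvalues λ = -3 ± 2i (complex conjugate pair).
For λ=-3+2i: an eigenvector is (2,1) - i(3,1) = (2 - 3i, 1 - i).
A real fundamental pair from Re and Im of e^((-3+2i)t)v: X_1 = e^(-3t)(cos(2t)·(2,1) + sin(2t)·(3,1)), X_2 = e^(-3t)(sin(2t)·(2,1) - cos(2t)·(3,1)).
General solution: K_1X_1 + K_2X_2.

x_1(t) = 3K_1e^(-3t)sin(2t) + 2K_1e^(-3t)cos(2t) + 2K_2e^(-3t)sin(2t) - 3K_2e^(-3t)cos(2t), x_2(t) = K_1e^(-3t)sin(2t) + K_1e^(-3t)cos(2t) + K_2e^(-3t)sin(2t) - K_2e^(-3t)cos(2t)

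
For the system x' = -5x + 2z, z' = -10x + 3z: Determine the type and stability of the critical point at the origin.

stable spiral

A = [[-5,2],[-10,3]]; det(A-λI) = λ^2 + 2λ + 5.
λ = -1 ± 2i: negative real part.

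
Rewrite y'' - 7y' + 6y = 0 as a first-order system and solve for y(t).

y(t) = c_1e^(t) + c_2e^(6t)

Let x_1 = y, x_2 = y'. Then x_1' = x_2 and x_2' = -6x_1 + 7x_2.
A = [[0,1],[-6,7]]; det(A-λI) = λ^2 - 7λ + 6.
Eigenvalues λ = 1, 6 with eigenvectors (1,1), (1,6).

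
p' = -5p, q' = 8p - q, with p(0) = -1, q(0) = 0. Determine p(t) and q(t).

p(t) = -e^(-5t), q(t) = -2e^(-t) + 2e^(-5t)

Coefficient matrix A = [[-5, 0], [8, -1]].
Characteristic polynomial det(A - λI) = λ^2 + 6λ + 5 = 0.
Eigenvalues λ = -5, -1.
For λ=-5: (A-λI) row 2 is [8, 4], so an eigenvector is (-1, 2).
For λ=-1: (A-λI) row 1 is [-4, 0], so an eigenvector is (0, -1).
General solution: C_1e^(-5t)(-1,2) + C_2e^(-t)(0,-1).
Applying p(0)=-1, q(0)=0 gives C_1=1, C_2=2.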